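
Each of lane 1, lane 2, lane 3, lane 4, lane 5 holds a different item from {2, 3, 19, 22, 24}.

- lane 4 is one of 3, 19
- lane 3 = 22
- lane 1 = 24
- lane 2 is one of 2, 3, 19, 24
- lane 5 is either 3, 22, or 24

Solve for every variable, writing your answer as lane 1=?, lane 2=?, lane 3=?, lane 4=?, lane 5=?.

lane 1=24, lane 2=2, lane 3=22, lane 4=19, lane 5=3

lane 1 has just one choice, so lane 1 = 24. Remove 24 from lane 2, lane 5.
lane 3 has just one choice, so lane 3 = 22. So lane 5 can't be 22.
lane 5 must be 3 (only option left). Strike 3 from lane 2, lane 4.
lane 4 must be 19 (only option left). Strike 19 from lane 2.
lane 2's domain is down to {2}, so lane 2 = 2.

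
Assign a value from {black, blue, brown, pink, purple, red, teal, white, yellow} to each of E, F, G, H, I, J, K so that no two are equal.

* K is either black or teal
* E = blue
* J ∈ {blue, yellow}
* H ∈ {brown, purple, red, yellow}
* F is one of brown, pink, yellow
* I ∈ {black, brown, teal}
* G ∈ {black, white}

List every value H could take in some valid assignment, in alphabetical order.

brown, purple, red

E has just one choice, so E = blue. So J can't be blue.
That leaves J = yellow. Remove yellow from F, H.
No further eliminations apply; H can still be any of brown, purple, red.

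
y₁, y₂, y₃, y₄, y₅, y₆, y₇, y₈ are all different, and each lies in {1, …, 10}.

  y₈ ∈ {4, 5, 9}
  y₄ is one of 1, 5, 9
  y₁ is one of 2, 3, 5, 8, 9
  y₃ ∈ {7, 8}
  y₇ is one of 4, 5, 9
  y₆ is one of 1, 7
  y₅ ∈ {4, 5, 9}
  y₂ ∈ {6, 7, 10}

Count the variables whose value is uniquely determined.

3

y₅, y₇, y₈ share exactly the 3 values {4, 5, 9}; by pigeonhole those values go to them, so strike 4, 5, 9 from y₁, y₄.
y₄'s domain is down to {1}, so y₄ = 1. Strike 1 from y₆.
y₆ must be 7 (only option left). Remove 7 from y₂, y₃.
y₃'s domain is down to {8}, so y₃ = 8. Eliminate 8 elsewhere: y₁.
Determined: y₃=8, y₄=1, y₆=7. The other variables each still have more than one consistent value. That makes 3.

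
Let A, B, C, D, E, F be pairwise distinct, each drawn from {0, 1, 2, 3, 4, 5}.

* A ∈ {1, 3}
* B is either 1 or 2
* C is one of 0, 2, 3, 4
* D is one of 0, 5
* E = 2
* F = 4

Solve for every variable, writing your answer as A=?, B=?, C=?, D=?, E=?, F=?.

E must be 2 (only option left). So B, C can't be 2.
That leaves F = 4. Remove 4 from C.
B's domain is down to {1}, so B = 1. Eliminate 1 elsewhere: A.
A's domain is down to {3}, so A = 3. Remove 3 from C.
C must be 0 (only option left). Eliminate 0 elsewhere: D.
D must be 5 (only option left).

A=3, B=1, C=0, D=5, E=2, F=4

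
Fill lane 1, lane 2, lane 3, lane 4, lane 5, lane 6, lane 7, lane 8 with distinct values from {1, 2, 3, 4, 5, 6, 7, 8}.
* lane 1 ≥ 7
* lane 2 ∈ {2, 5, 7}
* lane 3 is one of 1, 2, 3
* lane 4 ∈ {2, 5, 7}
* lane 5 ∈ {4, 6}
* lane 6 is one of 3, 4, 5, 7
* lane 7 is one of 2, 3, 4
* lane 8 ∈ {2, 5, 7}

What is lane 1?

8

The 8 variables draw from only 8 values {1, 2, 3, 4, 5, 6, 7, 8}, so each is used; only lane 3 can be 1, hence lane 3 = 1.
Among the 7 still-open variables, 6 fits only lane 5 (and all 7 values in {2, 3, 4, 5, 6, 7, 8} must be used), so lane 5 = 6.
The 6 still-open variables draw from only 6 values {2, 3, 4, 5, 7, 8}, so each is used; only lane 1 can be 8, hence lane 1 = 8.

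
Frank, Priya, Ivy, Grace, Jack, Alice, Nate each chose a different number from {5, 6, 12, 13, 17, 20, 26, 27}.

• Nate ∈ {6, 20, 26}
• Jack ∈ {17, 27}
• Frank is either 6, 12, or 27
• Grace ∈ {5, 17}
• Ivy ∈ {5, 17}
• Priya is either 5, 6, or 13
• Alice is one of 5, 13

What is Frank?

12

Ivy and Grace share exactly the 2 values {5, 17}; by pigeonhole those values go to them, so strike 5, 17 from Priya, Jack, Alice.
That leaves Jack = 27. Eliminate 27 elsewhere: Frank.
Alice must be 13 (only option left). Strike 13 from Priya.
That leaves Priya = 6. So Frank, Nate can't be 6.
So Frank = 12.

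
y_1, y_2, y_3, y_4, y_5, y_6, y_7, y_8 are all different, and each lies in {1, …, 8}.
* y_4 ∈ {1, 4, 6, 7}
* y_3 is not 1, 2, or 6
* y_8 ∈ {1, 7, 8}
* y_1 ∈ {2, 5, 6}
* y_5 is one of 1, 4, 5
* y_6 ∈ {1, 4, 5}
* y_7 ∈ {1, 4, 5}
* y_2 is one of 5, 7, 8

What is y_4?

6

The 8 variables draw from only 8 values {1, 2, 3, 4, 5, 6, 7, 8}, so each is used; only y_1 can be 2, hence y_1 = 2.
Among the 7 still-open variables, 3 fits only y_3 (and all 7 values in {1, 3, 4, 5, 6, 7, 8} must be used), so y_3 = 3.
Among the 6 still-open variables, 6 fits only y_4 (and all 6 values in {1, 4, 5, 6, 7, 8} must be used), so y_4 = 6.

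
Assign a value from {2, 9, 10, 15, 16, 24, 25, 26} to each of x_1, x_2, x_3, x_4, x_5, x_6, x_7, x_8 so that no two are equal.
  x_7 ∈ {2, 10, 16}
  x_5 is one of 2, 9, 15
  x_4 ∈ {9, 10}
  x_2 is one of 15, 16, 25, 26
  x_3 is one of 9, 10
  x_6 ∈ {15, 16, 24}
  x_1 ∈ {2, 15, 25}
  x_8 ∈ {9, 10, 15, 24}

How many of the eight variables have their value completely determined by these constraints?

2

Among the 8 variables, 26 fits only x_2 (and all 8 values in {2, 9, 10, 15, 16, 24, 25, 26} must be used), so x_2 = 26.
The 7 still-open variables draw from only 7 values {2, 9, 10, 15, 16, 24, 25}, so each is used; only x_1 can be 25, hence x_1 = 25.
x_3 and x_4 share exactly the 2 values {9, 10}; by pigeonhole those values go to them, so strike 9, 10 from x_5, x_7, x_8.
Determined: x_1=25, x_2=26. The other variables each still have more than one consistent value. That makes 2.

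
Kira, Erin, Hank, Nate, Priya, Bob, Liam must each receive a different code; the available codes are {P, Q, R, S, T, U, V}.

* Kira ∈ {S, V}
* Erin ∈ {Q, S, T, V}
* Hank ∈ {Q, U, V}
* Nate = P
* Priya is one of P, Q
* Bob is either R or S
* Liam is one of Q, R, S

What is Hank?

Nate must be P (only option left). So Priya can't be P.
That leaves Priya = Q. Eliminate Q elsewhere: Erin, Hank, Liam.
Among the 5 still-open variables, T fits only Erin (and all 5 values in {R, S, T, U, V} must be used), so Erin = T.
The 4 still-open variables together cover exactly {R, S, U, V} — 4 values for 4 variables — and U appears only in Hank's list, so Hank = U.

U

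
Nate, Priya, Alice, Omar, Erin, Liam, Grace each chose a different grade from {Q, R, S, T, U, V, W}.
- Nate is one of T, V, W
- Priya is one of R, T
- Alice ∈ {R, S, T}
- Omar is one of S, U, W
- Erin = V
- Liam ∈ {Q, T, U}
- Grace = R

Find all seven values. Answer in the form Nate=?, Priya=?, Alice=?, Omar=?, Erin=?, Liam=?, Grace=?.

Erin's domain is down to {V}, so Erin = V. Remove V from Nate.
Grace's domain is down to {R}, so Grace = R. Eliminate R elsewhere: Priya, Alice.
Priya's domain is down to {T}, so Priya = T. Strike T from Nate, Alice, Liam.
Alice has just one choice, so Alice = S. Remove S from Omar.
That leaves Nate = W. Strike W from Omar.
Omar must be U (only option left). So Liam can't be U.
Liam has just one choice, so Liam = Q.

Nate=W, Priya=T, Alice=S, Omar=U, Erin=V, Liam=Q, Grace=R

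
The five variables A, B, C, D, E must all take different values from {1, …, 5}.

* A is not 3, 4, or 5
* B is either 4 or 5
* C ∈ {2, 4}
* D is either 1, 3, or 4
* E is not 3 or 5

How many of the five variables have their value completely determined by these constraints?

The 5 variables together cover exactly {1, 2, 3, 4, 5} — 5 values for 5 variables — and 3 appears only in D's list, so D = 3.
Among the 4 still-open variables, 5 fits only B (and all 4 values in {1, 2, 4, 5} must be used), so B = 5.
Determined: B=5, D=3. The other variables each still have more than one consistent value. That makes 2.

2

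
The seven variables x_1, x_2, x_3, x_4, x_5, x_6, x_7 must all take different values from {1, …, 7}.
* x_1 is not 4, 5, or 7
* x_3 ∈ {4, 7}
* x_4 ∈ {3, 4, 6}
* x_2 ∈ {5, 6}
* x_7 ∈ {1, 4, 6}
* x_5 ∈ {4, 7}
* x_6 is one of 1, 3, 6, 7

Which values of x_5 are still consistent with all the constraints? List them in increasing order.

The 7 variables together cover exactly {1, 2, 3, 4, 5, 6, 7} — 7 values for 7 variables — and 2 appears only in x_1's list, so x_1 = 2.
The 6 still-open variables together cover exactly {1, 3, 4, 5, 6, 7} — 6 values for 6 variables — and 5 appears only in x_2's list, so x_2 = 5.
x_3 and x_5 share exactly the 2 values {4, 7}; by pigeonhole those values go to them, so strike 4, 7 from x_4, x_6, x_7.
No further eliminations apply; x_5 can still be any of 4, 7.

4, 7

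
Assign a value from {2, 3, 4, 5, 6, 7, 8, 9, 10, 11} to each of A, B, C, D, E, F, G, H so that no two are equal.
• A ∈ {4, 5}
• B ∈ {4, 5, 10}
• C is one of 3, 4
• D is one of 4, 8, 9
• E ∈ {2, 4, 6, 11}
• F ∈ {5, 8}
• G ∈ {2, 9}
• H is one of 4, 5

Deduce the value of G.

A and H between them cover only {4, 5} — a naked pair. Remove those values from B, C, D, E, F.
B has just one choice, so B = 10.
C must be 3 (only option left).
F has just one choice, so F = 8. Eliminate 8 elsewhere: D.
That leaves D = 9. Eliminate 9 elsewhere: G.
So G = 2.

2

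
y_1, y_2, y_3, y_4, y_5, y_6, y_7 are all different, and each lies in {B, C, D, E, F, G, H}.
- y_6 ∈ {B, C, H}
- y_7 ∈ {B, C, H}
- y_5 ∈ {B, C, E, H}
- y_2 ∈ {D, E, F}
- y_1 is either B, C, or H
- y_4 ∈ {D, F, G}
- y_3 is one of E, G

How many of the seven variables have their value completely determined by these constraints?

y_1, y_6, y_7 between them cover only {B, C, H} — a naked triple. Remove those values from y_5.
y_5's domain is down to {E}, so y_5 = E. Eliminate E elsewhere: y_2, y_3.
y_3 has just one choice, so y_3 = G. Eliminate G elsewhere: y_4.
Determined: y_3=G, y_5=E. The other variables each still have more than one consistent value. That makes 2.

2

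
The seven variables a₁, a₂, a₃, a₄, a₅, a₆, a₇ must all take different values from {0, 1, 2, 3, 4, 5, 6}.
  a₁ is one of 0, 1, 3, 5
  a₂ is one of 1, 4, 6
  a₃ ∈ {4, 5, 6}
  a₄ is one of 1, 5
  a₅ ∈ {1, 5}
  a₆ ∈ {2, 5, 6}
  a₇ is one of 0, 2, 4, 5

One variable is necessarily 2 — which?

a₆

The 7 variables draw from only 7 values {0, 1, 2, 3, 4, 5, 6}, so each is used; only a₁ can be 3, hence a₁ = 3.
The 6 still-open variables draw from only 6 values {0, 1, 2, 4, 5, 6}, so each is used; only a₇ can be 0, hence a₇ = 0.
Among the 5 still-open variables, 2 fits only a₆ (and all 5 values in {1, 2, 4, 5, 6} must be used), so a₆ = 2.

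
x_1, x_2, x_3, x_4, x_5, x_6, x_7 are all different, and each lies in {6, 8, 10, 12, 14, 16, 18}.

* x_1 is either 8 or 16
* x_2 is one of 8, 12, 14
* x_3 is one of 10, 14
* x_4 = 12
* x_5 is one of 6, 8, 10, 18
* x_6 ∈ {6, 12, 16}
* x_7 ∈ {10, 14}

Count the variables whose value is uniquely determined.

x_4 has just one choice, so x_4 = 12. So x_2, x_6 can't be 12.
The 6 still-open variables together cover exactly {6, 8, 10, 14, 16, 18} — 6 values for 6 variables — and 18 appears only in x_5's list, so x_5 = 18.
Among the 5 still-open variables, 6 fits only x_6 (and all 5 values in {6, 8, 10, 14, 16} must be used), so x_6 = 6.
The 4 still-open variables draw from only 4 values {8, 10, 14, 16}, so each is used; only x_1 can be 16, hence x_1 = 16.
The 3 still-open variables together cover exactly {8, 10, 14} — 3 values for 3 variables — and 8 appears only in x_2's list, so x_2 = 8.
Determined: x_1=16, x_2=8, x_4=12, x_5=18, x_6=6. The other variables each still have more than one consistent value. That makes 5.

5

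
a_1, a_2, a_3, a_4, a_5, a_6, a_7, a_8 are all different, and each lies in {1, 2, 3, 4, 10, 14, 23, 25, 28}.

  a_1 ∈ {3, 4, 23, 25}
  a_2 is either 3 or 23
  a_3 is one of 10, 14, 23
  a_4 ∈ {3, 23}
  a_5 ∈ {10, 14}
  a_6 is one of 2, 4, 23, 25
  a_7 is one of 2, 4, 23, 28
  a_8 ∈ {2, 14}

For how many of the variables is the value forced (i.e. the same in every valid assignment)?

2

The 8 variables together cover exactly {2, 3, 4, 10, 14, 23, 25, 28} — 8 values for 8 variables — and 28 appears only in a_7's list, so a_7 = 28.
The 2 variables a_2 and a_4 are confined to {3, 23}, which locks those values in; drop them from a_1, a_3, a_6.
a_3 and a_5 share exactly the 2 values {10, 14}; by pigeonhole those values go to them, so strike 10, 14 from a_8.
a_8 must be 2 (only option left). Remove 2 from a_6.
Determined: a_7=28, a_8=2. The other variables each still have more than one consistent value. That makes 2.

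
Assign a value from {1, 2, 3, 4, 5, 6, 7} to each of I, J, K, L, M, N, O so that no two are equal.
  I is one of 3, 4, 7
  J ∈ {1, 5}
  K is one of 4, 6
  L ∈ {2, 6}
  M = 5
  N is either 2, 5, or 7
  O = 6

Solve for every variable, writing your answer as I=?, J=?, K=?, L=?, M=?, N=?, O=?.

I=3, J=1, K=4, L=2, M=5, N=7, O=6

M has just one choice, so M = 5. Remove 5 from J, N.
O must be 6 (only option left). Strike 6 from K, L.
J's domain is down to {1}, so J = 1.
K's domain is down to {4}, so K = 4. So I can't be 4.
That leaves L = 2. Eliminate 2 elsewhere: N.
N must be 7 (only option left). Strike 7 from I.
That leaves I = 3.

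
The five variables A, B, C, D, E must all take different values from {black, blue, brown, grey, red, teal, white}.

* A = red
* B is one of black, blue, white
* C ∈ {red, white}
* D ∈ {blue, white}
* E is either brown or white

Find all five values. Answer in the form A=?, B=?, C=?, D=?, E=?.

A has just one choice, so A = red. So C can't be red.
C must be white (only option left). Remove white from B, D, E.
D must be blue (only option left). Strike blue from B.
That leaves E = brown.
B's domain is down to {black}, so B = black.

A=red, B=black, C=white, D=blue, E=brown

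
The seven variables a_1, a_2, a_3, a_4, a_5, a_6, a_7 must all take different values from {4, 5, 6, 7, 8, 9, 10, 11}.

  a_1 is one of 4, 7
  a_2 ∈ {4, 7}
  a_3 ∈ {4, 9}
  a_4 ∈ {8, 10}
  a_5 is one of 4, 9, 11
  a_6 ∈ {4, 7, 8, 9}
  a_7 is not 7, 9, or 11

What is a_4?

The 2 variables a_1 and a_2 are confined to {4, 7}, which locks those values in; drop them from a_3, a_5, a_6, a_7.
a_3 must be 9 (only option left). So a_5, a_6 can't be 9.
a_5 has just one choice, so a_5 = 11.
a_6 must be 8 (only option left). Strike 8 from a_4, a_7.
So a_4 = 10.

10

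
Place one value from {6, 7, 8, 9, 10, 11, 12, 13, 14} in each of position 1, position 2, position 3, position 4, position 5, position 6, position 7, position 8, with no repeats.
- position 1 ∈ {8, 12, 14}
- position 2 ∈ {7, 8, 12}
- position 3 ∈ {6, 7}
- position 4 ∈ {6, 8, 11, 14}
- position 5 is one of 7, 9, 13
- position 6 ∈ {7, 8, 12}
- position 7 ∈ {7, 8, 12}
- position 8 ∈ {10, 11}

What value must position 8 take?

position 2, position 6, position 7 between them cover only {7, 8, 12} — a naked triple. Remove those values from position 1, position 3, position 4, position 5.
position 1 has just one choice, so position 1 = 14. Eliminate 14 elsewhere: position 4.
position 3's domain is down to {6}, so position 3 = 6. Strike 6 from position 4.
position 4 has just one choice, so position 4 = 11. Eliminate 11 elsewhere: position 8.
So position 8 = 10.

10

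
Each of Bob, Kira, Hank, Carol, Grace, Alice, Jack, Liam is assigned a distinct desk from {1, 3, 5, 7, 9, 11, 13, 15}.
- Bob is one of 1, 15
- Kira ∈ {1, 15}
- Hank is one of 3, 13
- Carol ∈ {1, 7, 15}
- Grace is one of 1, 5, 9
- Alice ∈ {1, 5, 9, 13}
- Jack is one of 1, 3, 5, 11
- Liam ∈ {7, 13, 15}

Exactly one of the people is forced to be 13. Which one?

Liam

The 8 variables draw from only 8 values {1, 3, 5, 7, 9, 11, 13, 15}, so each is used; only Jack can be 11, hence Jack = 11.
The 7 still-open variables together cover exactly {1, 3, 5, 7, 9, 13, 15} — 7 values for 7 variables — and 3 appears only in Hank's list, so Hank = 3.
The 2 variables Bob and Kira are confined to {1, 15}, which locks those values in; drop them from Carol, Grace, Alice, Liam.
Carol must be 7 (only option left). Strike 7 from Liam.
So 13 goes to Liam.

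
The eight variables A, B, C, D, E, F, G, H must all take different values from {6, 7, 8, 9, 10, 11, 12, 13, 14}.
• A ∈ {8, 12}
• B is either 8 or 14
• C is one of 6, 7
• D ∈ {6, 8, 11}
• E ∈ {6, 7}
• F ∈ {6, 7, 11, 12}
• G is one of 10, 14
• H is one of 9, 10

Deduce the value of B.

14

Among the 8 variables, 9 fits only H (and all 8 values in {6, 7, 8, 9, 10, 11, 12, 14} must be used), so H = 9.
The 7 still-open variables together cover exactly {6, 7, 8, 10, 11, 12, 14} — 7 values for 7 variables — and 10 appears only in G's list, so G = 10.
Among the 6 still-open variables, 14 fits only B (and all 6 values in {6, 7, 8, 11, 12, 14} must be used), so B = 14.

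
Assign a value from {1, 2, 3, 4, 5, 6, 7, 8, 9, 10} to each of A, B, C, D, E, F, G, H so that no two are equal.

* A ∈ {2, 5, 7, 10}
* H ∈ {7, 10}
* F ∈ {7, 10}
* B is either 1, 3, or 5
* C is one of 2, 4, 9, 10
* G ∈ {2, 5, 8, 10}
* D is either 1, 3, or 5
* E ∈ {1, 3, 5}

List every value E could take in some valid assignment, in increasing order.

F and H between them cover only {7, 10} — a naked pair. Remove those values from A, C, G.
B, D, E between them cover only {1, 3, 5} — a naked triple. Remove those values from A, G.
A's domain is down to {2}, so A = 2. Remove 2 from C, G.
G's domain is down to {8}, so G = 8.
No further eliminations apply; E can still be any of 1, 3, 5.

1, 3, 5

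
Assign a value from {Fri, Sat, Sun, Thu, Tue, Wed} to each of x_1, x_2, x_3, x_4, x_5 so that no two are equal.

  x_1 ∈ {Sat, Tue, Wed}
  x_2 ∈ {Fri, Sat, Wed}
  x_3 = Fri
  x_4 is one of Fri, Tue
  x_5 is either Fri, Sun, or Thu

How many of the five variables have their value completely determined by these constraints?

2

x_3 must be Fri (only option left). Eliminate Fri elsewhere: x_2, x_4, x_5.
x_4 has just one choice, so x_4 = Tue. So x_1 can't be Tue.
Determined: x_3=Fri, x_4=Tue. The other variables each still have more than one consistent value. That makes 2.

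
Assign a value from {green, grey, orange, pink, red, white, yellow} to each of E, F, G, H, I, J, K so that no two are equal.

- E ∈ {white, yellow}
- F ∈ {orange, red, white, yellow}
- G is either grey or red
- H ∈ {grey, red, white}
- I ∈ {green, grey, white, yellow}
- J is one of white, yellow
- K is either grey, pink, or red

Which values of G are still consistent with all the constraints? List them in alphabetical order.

The 7 variables together cover exactly {green, grey, orange, pink, red, white, yellow} — 7 values for 7 variables — and green appears only in I's list, so I = green.
Among the 6 still-open variables, orange fits only F (and all 6 values in {grey, orange, pink, red, white, yellow} must be used), so F = orange.
The 5 still-open variables draw from only 5 values {grey, pink, red, white, yellow}, so each is used; only K can be pink, hence K = pink.
The 2 variables E and J are confined to {white, yellow}, which locks those values in; drop them from H.
No further eliminations apply; G can still be any of grey, red.

grey, red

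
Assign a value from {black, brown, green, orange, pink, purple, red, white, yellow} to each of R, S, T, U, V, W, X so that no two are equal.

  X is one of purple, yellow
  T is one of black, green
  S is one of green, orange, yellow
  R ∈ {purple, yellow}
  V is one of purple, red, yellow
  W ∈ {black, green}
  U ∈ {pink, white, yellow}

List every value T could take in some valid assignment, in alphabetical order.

R and X between them cover only {purple, yellow} — a naked pair. Remove those values from S, U, V.
That leaves V = red.
T and W between them cover only {black, green} — a naked pair. Remove those values from S.
S has just one choice, so S = orange.
No further eliminations apply; T can still be any of black, green.

black, green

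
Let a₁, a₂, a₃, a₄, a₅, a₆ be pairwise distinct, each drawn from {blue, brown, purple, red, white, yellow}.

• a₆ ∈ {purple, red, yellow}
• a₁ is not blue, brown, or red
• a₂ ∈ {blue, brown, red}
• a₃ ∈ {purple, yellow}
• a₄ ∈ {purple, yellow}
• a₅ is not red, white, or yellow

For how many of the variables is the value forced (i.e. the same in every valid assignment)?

2

The 6 variables draw from only 6 values {blue, brown, purple, red, white, yellow}, so each is used; only a₁ can be white, hence a₁ = white.
a₃ and a₄ between them cover only {purple, yellow} — a naked pair. Remove those values from a₅, a₆.
a₆ has just one choice, so a₆ = red. So a₂ can't be red.
Determined: a₁=white, a₆=red. The other variables each still have more than one consistent value. That makes 2.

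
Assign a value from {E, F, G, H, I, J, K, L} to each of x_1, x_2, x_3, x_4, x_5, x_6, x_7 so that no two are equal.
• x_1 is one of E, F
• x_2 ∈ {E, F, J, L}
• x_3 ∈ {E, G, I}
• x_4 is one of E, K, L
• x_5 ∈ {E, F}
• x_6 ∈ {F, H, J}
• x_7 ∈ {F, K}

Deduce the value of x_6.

x_1 and x_5 share exactly the 2 values {E, F}; by pigeonhole those values go to them, so strike E, F from x_2, x_3, x_4, x_6, x_7.
x_7 has just one choice, so x_7 = K. Eliminate K elsewhere: x_4.
x_4 has just one choice, so x_4 = L. Strike L from x_2.
That leaves x_2 = J. Eliminate J elsewhere: x_6.
So x_6 = H.

H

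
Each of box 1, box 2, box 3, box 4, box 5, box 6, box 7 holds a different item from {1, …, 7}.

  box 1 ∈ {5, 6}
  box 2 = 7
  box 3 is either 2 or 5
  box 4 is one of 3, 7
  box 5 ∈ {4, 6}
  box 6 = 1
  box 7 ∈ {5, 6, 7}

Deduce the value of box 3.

box 2 must be 7 (only option left). Remove 7 from box 4, box 7.
box 4 must be 3 (only option left).
That leaves box 6 = 1.
Among the 4 still-open variables, 2 fits only box 3 (and all 4 values in {2, 4, 5, 6} must be used), so box 3 = 2.

2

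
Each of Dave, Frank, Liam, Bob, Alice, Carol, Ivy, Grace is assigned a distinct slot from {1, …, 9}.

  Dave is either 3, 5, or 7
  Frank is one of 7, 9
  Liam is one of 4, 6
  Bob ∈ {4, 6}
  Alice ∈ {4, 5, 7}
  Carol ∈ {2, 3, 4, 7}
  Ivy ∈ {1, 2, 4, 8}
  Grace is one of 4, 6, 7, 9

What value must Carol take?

2

Liam and Bob share exactly the 2 values {4, 6}; by pigeonhole those values go to them, so strike 4, 6 from Alice, Carol, Ivy, Grace.
Frank and Grace between them cover only {7, 9} — a naked pair. Remove those values from Dave, Alice, Carol.
Alice has just one choice, so Alice = 5. So Dave can't be 5.
Dave's domain is down to {3}, so Dave = 3. Strike 3 from Carol.
So Carol = 2.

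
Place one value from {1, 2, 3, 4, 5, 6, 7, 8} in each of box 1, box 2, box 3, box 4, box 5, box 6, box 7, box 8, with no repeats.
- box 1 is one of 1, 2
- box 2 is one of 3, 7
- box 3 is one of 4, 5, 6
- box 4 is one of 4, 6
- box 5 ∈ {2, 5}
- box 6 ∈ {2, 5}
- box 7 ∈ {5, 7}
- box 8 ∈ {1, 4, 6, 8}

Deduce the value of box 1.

1

The 8 variables draw from only 8 values {1, 2, 3, 4, 5, 6, 7, 8}, so each is used; only box 2 can be 3, hence box 2 = 3.
The 7 still-open variables together cover exactly {1, 2, 4, 5, 6, 7, 8} — 7 values for 7 variables — and 7 appears only in box 7's list, so box 7 = 7.
Among the 6 still-open variables, 8 fits only box 8 (and all 6 values in {1, 2, 4, 5, 6, 8} must be used), so box 8 = 8.
The 5 still-open variables together cover exactly {1, 2, 4, 5, 6} — 5 values for 5 variables — and 1 appears only in box 1's list, so box 1 = 1.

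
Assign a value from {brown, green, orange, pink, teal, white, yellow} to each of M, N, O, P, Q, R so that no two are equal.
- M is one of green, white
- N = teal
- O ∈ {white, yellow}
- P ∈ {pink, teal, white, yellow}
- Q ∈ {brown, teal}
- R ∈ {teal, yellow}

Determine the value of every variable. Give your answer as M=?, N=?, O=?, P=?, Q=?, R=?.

M=green, N=teal, O=white, P=pink, Q=brown, R=yellow

N's domain is down to {teal}, so N = teal. So P, Q, R can't be teal.
That leaves Q = brown.
R has just one choice, so R = yellow. So O, P can't be yellow.
O's domain is down to {white}, so O = white. Remove white from M, P.
That leaves P = pink.
M's domain is down to {green}, so M = green.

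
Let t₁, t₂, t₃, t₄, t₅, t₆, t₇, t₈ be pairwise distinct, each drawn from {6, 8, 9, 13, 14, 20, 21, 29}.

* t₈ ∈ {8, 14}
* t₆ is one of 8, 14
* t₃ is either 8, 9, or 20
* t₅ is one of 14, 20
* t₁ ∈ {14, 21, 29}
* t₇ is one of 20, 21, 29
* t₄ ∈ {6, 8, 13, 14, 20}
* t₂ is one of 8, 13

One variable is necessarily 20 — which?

Among the 8 variables, 6 fits only t₄ (and all 8 values in {6, 8, 9, 13, 14, 20, 21, 29} must be used), so t₄ = 6.
Among the 7 still-open variables, 9 fits only t₃ (and all 7 values in {8, 9, 13, 14, 20, 21, 29} must be used), so t₃ = 9.
Among the 6 still-open variables, 13 fits only t₂ (and all 6 values in {8, 13, 14, 20, 21, 29} must be used), so t₂ = 13.
t₆ and t₈ share exactly the 2 values {8, 14}; by pigeonhole those values go to them, so strike 8, 14 from t₁, t₅.
So 20 goes to t₅.

t₅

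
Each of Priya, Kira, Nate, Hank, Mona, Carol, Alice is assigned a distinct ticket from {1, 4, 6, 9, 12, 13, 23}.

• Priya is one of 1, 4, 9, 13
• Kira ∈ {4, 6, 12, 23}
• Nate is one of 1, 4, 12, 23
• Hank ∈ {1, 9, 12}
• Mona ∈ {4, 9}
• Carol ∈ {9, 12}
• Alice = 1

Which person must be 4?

Mona

Alice must be 1 (only option left). So Priya, Nate, Hank can't be 1.
The 6 still-open variables together cover exactly {4, 6, 9, 12, 13, 23} — 6 values for 6 variables — and 6 appears only in Kira's list, so Kira = 6.
The 5 still-open variables draw from only 5 values {4, 9, 12, 13, 23}, so each is used; only Priya can be 13, hence Priya = 13.
The 4 still-open variables together cover exactly {4, 9, 12, 23} — 4 values for 4 variables — and 23 appears only in Nate's list, so Nate = 23.
The 3 still-open variables together cover exactly {4, 9, 12} — 3 values for 3 variables — and 4 appears only in Mona's list, so Mona = 4.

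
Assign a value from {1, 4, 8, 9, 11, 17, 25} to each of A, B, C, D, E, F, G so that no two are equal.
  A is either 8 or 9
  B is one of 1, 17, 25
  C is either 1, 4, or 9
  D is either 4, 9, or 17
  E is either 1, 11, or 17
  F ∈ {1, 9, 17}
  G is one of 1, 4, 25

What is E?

11

Among the 7 variables, 8 fits only A (and all 7 values in {1, 4, 8, 9, 11, 17, 25} must be used), so A = 8.
The 6 still-open variables together cover exactly {1, 4, 9, 11, 17, 25} — 6 values for 6 variables — and 11 appears only in E's list, so E = 11.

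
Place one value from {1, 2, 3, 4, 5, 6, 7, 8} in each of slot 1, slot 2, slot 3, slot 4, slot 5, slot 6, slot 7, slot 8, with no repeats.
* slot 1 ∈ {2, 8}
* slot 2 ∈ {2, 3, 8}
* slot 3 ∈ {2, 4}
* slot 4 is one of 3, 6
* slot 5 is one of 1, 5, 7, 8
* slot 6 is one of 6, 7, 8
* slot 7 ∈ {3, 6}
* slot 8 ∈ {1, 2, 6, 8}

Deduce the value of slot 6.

Among the 8 variables, 4 fits only slot 3 (and all 8 values in {1, 2, 3, 4, 5, 6, 7, 8} must be used), so slot 3 = 4.
The 7 still-open variables together cover exactly {1, 2, 3, 5, 6, 7, 8} — 7 values for 7 variables — and 5 appears only in slot 5's list, so slot 5 = 5.
The 6 still-open variables draw from only 6 values {1, 2, 3, 6, 7, 8}, so each is used; only slot 8 can be 1, hence slot 8 = 1.
Among the 5 still-open variables, 7 fits only slot 6 (and all 5 values in {2, 3, 6, 7, 8} must be used), so slot 6 = 7.

7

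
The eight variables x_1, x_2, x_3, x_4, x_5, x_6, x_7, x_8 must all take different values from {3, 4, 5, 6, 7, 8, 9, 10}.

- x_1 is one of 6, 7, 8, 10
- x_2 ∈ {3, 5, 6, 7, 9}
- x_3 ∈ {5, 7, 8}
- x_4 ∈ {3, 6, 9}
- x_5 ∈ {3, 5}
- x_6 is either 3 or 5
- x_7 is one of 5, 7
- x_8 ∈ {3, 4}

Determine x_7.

Among the 8 variables, 4 fits only x_8 (and all 8 values in {3, 4, 5, 6, 7, 8, 9, 10} must be used), so x_8 = 4.
The 7 still-open variables draw from only 7 values {3, 5, 6, 7, 8, 9, 10}, so each is used; only x_1 can be 10, hence x_1 = 10.
Among the 6 still-open variables, 8 fits only x_3 (and all 6 values in {3, 5, 6, 7, 8, 9} must be used), so x_3 = 8.
x_5 and x_6 between them cover only {3, 5} — a naked pair. Remove those values from x_2, x_4, x_7.
So x_7 = 7.

7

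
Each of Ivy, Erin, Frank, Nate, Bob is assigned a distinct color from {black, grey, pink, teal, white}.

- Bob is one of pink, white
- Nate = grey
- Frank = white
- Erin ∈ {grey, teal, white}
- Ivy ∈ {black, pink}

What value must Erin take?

Frank's domain is down to {white}, so Frank = white. So Erin, Bob can't be white.
Nate must be grey (only option left). Strike grey from Erin.
So Erin = teal.

teal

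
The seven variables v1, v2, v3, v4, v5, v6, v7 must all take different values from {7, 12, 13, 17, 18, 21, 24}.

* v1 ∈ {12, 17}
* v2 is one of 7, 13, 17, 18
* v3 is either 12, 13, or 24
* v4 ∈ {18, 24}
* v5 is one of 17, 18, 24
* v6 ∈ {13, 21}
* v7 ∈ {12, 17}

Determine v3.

Among the 7 variables, 7 fits only v2 (and all 7 values in {7, 12, 13, 17, 18, 21, 24} must be used), so v2 = 7.
The 6 still-open variables together cover exactly {12, 13, 17, 18, 21, 24} — 6 values for 6 variables — and 21 appears only in v6's list, so v6 = 21.
Among the 5 still-open variables, 13 fits only v3 (and all 5 values in {12, 13, 17, 18, 24} must be used), so v3 = 13.

13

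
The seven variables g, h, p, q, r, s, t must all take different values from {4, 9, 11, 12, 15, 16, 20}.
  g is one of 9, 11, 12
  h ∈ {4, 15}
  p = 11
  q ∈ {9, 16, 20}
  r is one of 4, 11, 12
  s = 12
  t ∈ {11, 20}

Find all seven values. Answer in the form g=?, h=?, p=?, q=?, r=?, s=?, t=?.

p must be 11 (only option left). Remove 11 from g, r, t.
s must be 12 (only option left). Eliminate 12 elsewhere: g, r.
t must be 20 (only option left). Eliminate 20 elsewhere: q.
That leaves g = 9. Remove 9 from q.
That leaves q = 16.
r's domain is down to {4}, so r = 4. So h can't be 4.
h must be 15 (only option left).

g=9, h=15, p=11, q=16, r=4, s=12, t=20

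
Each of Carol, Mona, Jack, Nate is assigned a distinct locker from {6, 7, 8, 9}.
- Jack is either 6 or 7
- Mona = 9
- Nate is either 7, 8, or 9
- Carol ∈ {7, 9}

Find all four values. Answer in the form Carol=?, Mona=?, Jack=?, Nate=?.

Mona's domain is down to {9}, so Mona = 9. So Carol, Nate can't be 9.
Carol has just one choice, so Carol = 7. Remove 7 from Jack, Nate.
Jack must be 6 (only option left).
Nate's domain is down to {8}, so Nate = 8.

Carol=7, Mona=9, Jack=6, Nate=8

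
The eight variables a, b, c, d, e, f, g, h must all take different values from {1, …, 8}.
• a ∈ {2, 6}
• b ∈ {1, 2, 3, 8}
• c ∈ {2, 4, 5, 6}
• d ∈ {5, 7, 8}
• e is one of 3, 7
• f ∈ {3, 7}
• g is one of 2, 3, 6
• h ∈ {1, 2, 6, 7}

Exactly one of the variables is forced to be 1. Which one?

Among the 8 variables, 4 fits only c (and all 8 values in {1, 2, 3, 4, 5, 6, 7, 8} must be used), so c = 4.
The 7 still-open variables together cover exactly {1, 2, 3, 5, 6, 7, 8} — 7 values for 7 variables — and 5 appears only in d's list, so d = 5.
Among the 6 still-open variables, 8 fits only b (and all 6 values in {1, 2, 3, 6, 7, 8} must be used), so b = 8.
Among the 5 still-open variables, 1 fits only h (and all 5 values in {1, 2, 3, 6, 7} must be used), so h = 1.

h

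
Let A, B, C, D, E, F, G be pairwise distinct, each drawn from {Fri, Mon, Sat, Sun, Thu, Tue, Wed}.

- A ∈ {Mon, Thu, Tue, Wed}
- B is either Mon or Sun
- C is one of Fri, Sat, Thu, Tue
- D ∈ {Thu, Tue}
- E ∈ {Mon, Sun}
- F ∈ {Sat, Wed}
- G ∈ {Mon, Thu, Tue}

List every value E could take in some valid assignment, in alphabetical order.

Mon, Sun

The 7 variables together cover exactly {Fri, Mon, Sat, Sun, Thu, Tue, Wed} — 7 values for 7 variables — and Fri appears only in C's list, so C = Fri.
The 6 still-open variables together cover exactly {Mon, Sat, Sun, Thu, Tue, Wed} — 6 values for 6 variables — and Sat appears only in F's list, so F = Sat.
The 5 still-open variables together cover exactly {Mon, Sun, Thu, Tue, Wed} — 5 values for 5 variables — and Wed appears only in A's list, so A = Wed.
B and E between them cover only {Mon, Sun} — a naked pair. Remove those values from G.
No further eliminations apply; E can still be any of Mon, Sun.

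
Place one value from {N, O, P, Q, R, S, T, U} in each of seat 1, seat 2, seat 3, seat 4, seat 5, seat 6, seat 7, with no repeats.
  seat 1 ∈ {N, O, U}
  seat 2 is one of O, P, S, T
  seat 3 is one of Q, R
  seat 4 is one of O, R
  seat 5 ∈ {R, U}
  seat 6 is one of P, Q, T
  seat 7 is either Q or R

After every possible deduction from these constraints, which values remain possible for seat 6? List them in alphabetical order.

P, T

seat 3 and seat 7 share exactly the 2 values {Q, R}; by pigeonhole those values go to them, so strike Q, R from seat 4, seat 5, seat 6.
seat 4 must be O (only option left). Eliminate O elsewhere: seat 1, seat 2.
seat 5 has just one choice, so seat 5 = U. Remove U from seat 1.
That leaves seat 1 = N.
No further eliminations apply; seat 6 can still be any of P, T.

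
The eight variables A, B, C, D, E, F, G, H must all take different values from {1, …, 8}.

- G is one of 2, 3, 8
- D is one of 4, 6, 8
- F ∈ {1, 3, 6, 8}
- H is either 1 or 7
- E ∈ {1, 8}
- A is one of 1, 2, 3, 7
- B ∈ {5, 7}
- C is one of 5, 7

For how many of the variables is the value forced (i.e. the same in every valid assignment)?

Among the 8 variables, 4 fits only D (and all 8 values in {1, 2, 3, 4, 5, 6, 7, 8} must be used), so D = 4.
Among the 7 still-open variables, 6 fits only F (and all 7 values in {1, 2, 3, 5, 6, 7, 8} must be used), so F = 6.
B and C share exactly the 2 values {5, 7}; by pigeonhole those values go to them, so strike 5, 7 from A, H.
H has just one choice, so H = 1. So A, E can't be 1.
E has just one choice, so E = 8. So G can't be 8.
Determined: D=4, E=8, F=6, H=1. The other variables each still have more than one consistent value. That makes 4.

4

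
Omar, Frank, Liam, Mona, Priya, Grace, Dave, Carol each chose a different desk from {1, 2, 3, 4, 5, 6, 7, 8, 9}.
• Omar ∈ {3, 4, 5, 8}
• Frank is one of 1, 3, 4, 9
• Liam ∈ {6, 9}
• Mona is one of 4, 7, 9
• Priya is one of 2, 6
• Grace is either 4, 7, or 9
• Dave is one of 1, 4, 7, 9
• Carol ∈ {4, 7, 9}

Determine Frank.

3

Mona, Grace, Carol share exactly the 3 values {4, 7, 9}; by pigeonhole those values go to them, so strike 4, 7, 9 from Omar, Frank, Liam, Dave.
Liam has just one choice, so Liam = 6. So Priya can't be 6.
Priya has just one choice, so Priya = 2.
That leaves Dave = 1. Strike 1 from Frank.
So Frank = 3.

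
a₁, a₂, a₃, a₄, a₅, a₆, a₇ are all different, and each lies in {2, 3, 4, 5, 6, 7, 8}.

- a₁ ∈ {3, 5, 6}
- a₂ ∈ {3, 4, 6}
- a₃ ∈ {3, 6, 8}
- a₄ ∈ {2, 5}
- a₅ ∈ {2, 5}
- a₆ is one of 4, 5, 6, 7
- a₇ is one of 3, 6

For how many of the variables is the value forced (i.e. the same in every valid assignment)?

3

Among the 7 variables, 7 fits only a₆ (and all 7 values in {2, 3, 4, 5, 6, 7, 8} must be used), so a₆ = 7.
The 6 still-open variables together cover exactly {2, 3, 4, 5, 6, 8} — 6 values for 6 variables — and 4 appears only in a₂'s list, so a₂ = 4.
The 5 still-open variables together cover exactly {2, 3, 5, 6, 8} — 5 values for 5 variables — and 8 appears only in a₃'s list, so a₃ = 8.
The 2 variables a₄ and a₅ are confined to {2, 5}, which locks those values in; drop them from a₁.
Determined: a₂=4, a₃=8, a₆=7. The other variables each still have more than one consistent value. That makes 3.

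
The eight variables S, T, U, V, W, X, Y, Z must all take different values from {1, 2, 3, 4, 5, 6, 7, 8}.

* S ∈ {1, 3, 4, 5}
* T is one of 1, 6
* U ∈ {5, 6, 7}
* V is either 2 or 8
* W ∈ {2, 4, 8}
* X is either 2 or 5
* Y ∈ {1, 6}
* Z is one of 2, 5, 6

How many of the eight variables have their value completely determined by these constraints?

The 8 variables together cover exactly {1, 2, 3, 4, 5, 6, 7, 8} — 8 values for 8 variables — and 3 appears only in S's list, so S = 3.
Among the 7 still-open variables, 4 fits only W (and all 7 values in {1, 2, 4, 5, 6, 7, 8} must be used), so W = 4.
Among the 6 still-open variables, 7 fits only U (and all 6 values in {1, 2, 5, 6, 7, 8} must be used), so U = 7.
The 5 still-open variables together cover exactly {1, 2, 5, 6, 8} — 5 values for 5 variables — and 8 appears only in V's list, so V = 8.
T and Y share exactly the 2 values {1, 6}; by pigeonhole those values go to them, so strike 1, 6 from Z.
Determined: S=3, U=7, V=8, W=4. The other variables each still have more than one consistent value. That makes 4.

4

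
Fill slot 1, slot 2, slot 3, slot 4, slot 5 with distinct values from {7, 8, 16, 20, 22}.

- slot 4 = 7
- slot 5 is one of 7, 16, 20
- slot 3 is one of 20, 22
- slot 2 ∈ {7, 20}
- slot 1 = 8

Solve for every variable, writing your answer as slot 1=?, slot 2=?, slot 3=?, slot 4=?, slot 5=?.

slot 1=8, slot 2=20, slot 3=22, slot 4=7, slot 5=16

slot 1 has just one choice, so slot 1 = 8.
That leaves slot 4 = 7. Strike 7 from slot 2, slot 5.
slot 2's domain is down to {20}, so slot 2 = 20. So slot 3, slot 5 can't be 20.
slot 3 has just one choice, so slot 3 = 22.
slot 5's domain is down to {16}, so slot 5 = 16.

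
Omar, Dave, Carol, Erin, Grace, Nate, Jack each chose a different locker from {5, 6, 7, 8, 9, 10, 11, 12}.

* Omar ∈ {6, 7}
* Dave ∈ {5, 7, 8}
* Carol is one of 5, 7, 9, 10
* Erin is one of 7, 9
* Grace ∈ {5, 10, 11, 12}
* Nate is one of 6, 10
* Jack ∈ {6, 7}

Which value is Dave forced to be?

8

The 2 variables Omar and Jack are confined to {6, 7}, which locks those values in; drop them from Dave, Carol, Erin, Nate.
That leaves Erin = 9. So Carol can't be 9.
Nate must be 10 (only option left). Remove 10 from Carol, Grace.
That leaves Carol = 5. So Dave, Grace can't be 5.
So Dave = 8.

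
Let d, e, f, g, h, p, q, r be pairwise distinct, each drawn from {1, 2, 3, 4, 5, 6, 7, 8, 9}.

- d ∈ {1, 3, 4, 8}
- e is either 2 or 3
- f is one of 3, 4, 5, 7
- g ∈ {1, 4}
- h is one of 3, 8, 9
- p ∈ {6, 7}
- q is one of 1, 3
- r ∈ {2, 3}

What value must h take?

9

The 2 variables e and r are confined to {2, 3}, which locks those values in; drop them from d, f, h, q.
q must be 1 (only option left). Remove 1 from d, g.
g's domain is down to {4}, so g = 4. Remove 4 from d, f.
d's domain is down to {8}, so d = 8. Strike 8 from h.
So h = 9.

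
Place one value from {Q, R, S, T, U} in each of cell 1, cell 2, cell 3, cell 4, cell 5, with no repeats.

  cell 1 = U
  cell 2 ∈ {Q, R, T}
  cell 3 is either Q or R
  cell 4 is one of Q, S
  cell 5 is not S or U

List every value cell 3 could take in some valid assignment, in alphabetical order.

cell 1 has just one choice, so cell 1 = U.
Among the 4 still-open variables, S fits only cell 4 (and all 4 values in {Q, R, S, T} must be used), so cell 4 = S.
No further eliminations apply; cell 3 can still be any of Q, R.

Q, R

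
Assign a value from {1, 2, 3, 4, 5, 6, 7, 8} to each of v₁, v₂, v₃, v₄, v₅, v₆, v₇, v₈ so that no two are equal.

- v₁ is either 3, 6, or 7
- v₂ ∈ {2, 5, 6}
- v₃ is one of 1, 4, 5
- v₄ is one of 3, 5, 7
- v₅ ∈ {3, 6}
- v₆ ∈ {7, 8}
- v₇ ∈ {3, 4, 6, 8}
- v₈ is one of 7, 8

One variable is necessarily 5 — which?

Among the 8 variables, 1 fits only v₃ (and all 8 values in {1, 2, 3, 4, 5, 6, 7, 8} must be used), so v₃ = 1.
The 7 still-open variables draw from only 7 values {2, 3, 4, 5, 6, 7, 8}, so each is used; only v₂ can be 2, hence v₂ = 2.
The 6 still-open variables together cover exactly {3, 4, 5, 6, 7, 8} — 6 values for 6 variables — and 4 appears only in v₇'s list, so v₇ = 4.
The 5 still-open variables together cover exactly {3, 5, 6, 7, 8} — 5 values for 5 variables — and 5 appears only in v₄'s list, so v₄ = 5.

v₄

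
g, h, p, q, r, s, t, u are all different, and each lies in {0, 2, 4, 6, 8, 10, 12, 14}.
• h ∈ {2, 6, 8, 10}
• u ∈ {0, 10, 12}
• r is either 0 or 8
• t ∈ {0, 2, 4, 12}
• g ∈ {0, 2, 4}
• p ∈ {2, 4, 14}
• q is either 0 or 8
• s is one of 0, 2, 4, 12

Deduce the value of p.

14

The 8 variables draw from only 8 values {0, 2, 4, 6, 8, 10, 12, 14}, so each is used; only h can be 6, hence h = 6.
The 7 still-open variables together cover exactly {0, 2, 4, 8, 10, 12, 14} — 7 values for 7 variables — and 10 appears only in u's list, so u = 10.
The 6 still-open variables together cover exactly {0, 2, 4, 8, 12, 14} — 6 values for 6 variables — and 14 appears only in p's list, so p = 14.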